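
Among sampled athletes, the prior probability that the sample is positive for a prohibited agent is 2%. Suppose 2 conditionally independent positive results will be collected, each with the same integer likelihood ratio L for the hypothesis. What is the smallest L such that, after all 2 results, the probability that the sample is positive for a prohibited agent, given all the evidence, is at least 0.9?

Prior odds = 0.02/0.98 = 1/49.
Target odds = 0.9/0.1 = 9.
Need L² ≥ 9 ÷ (1/49) = 441.
20² = 400 < 441 ≤ 441 = 21², so L = 21.

21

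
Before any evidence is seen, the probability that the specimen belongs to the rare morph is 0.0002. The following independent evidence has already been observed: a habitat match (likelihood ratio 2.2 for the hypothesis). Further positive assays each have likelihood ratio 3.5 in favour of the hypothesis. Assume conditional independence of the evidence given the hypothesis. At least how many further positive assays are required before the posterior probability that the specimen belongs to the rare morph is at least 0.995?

11

Prior odds = 0.0002/0.9998 = 1/4999.
Bayes factor of the evidence already in hand = 2.2.
Odds after that evidence = (1/4999) × 2.2 = 11/24995.
Target odds = 0.995/0.005 = 199.
Need 3.5ⁿ ≥ 199 ÷ (11/24995) = 4974005/11.
3.5¹⁰ = 282475249/1024 falls short of 4974005/11 but 3.5¹¹ ≈965492 reaches it, so n = 11.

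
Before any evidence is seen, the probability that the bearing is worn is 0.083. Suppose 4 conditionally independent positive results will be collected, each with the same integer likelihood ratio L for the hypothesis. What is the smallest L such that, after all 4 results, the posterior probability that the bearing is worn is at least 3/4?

3

Prior odds = 0.083/0.917 = 83/917.
Target odds = 0.75/0.25 = 3.
Need L⁴ ≥ 3 ÷ (83/917) = 2751/83.
2⁴ = 16 < 2751/83 ≤ 81 = 3⁴, so L = 3.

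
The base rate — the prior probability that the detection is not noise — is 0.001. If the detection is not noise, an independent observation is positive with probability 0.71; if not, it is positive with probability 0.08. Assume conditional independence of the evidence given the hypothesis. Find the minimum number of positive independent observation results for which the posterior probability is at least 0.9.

5

Prior odds: 0.001 ÷ 0.999 = 1/999.
Likelihood ratio of a positive = 0.71/0.08 = 8.875.
Target odds: 0.9 ÷ 0.1 = 9.
Require 8.875ⁿ ≥ 9 ÷ (1/999) = 8991.
8.875⁴ = 25411681/4096 falls short of 8991 but 8.875⁵ ≈55060.7 reaches it, so n = 5.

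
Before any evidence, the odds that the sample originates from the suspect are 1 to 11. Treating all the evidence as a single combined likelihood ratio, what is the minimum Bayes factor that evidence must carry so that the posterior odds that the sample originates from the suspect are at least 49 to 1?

Prior odds = 1/11.
Target odds = 49.
Required Bayes factor = 49 ÷ (1/11) = 539.

539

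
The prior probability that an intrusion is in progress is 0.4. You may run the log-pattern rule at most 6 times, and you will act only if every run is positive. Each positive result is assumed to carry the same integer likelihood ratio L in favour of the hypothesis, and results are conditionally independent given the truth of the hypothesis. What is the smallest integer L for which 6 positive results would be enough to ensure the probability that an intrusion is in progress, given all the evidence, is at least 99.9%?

Prior odds = 0.4/0.6 = 2/3.
Target odds = 0.999/0.001 = 999.
Need L⁶ ≥ 999 ÷ (2/3) = 1498.5.
3⁶ = 729 < 1498.5 ≤ 4096 = 4⁶, so L = 4.

4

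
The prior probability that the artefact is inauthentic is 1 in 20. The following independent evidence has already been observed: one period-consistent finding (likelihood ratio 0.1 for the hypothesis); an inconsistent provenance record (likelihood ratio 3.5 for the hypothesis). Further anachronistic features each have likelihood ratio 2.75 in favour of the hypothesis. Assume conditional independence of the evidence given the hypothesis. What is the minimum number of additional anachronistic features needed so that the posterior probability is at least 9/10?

Prior odds = 0.05/0.95 = 1/19.
Combined Bayes factor of the evidence already in hand = 0.1 × 3.5 = 0.35.
Odds after that evidence = (1/19) × 0.35 = 7/380.
Target odds = 0.9/0.1 = 9.
Need 2.75ⁿ ≥ 9 ÷ (7/380) = 3420/7.
2.75⁶ = 1771561/4096 falls short of 3420/7 but 2.75⁷ = 19487171/16384 reaches it, so n = 7.

7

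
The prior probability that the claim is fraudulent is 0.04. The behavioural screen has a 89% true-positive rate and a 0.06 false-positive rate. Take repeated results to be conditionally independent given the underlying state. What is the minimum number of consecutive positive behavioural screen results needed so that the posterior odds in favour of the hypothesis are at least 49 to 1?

3

Prior odds = 0.04/0.96 = 1/24.
Likelihood ratio of a positive result = 0.89/0.06 = 89/6.
Target odds = 49.
Require (89/6)ⁿ ≥ 49 ÷ (1/24) = 1176.
(89/6)² = 7921/36 falls short of 1176 but (89/6)³ = 704969/216 reaches it, so n = 3.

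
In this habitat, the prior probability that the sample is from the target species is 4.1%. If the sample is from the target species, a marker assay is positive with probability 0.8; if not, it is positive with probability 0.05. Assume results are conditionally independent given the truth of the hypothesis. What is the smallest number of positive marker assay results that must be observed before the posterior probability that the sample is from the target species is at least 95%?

3

Prior odds = 0.041/0.959 = 41/959.
Likelihood ratio of a positive = 0.8/0.05 = 16.
Target posterior odds = 0.95/0.05 = 19.
Need (41/959) × 16ⁿ ≥ 19, i.e. 16ⁿ ≥ 18221/41.
16² = 256 falls short of 18221/41 but 16³ = 4096 reaches it, so n = 3.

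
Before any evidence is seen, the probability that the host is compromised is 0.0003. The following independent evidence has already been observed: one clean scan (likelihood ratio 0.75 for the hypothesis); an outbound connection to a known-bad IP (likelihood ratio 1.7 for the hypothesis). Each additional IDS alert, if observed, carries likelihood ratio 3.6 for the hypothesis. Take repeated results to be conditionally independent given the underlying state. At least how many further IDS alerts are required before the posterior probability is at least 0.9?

8

Prior odds = 0.0003/0.9997 = 3/9997.
Combined Bayes factor of the evidence already in hand = 0.75 × 1.7 = 1.275.
Odds after that evidence = (3/9997) × 1.275 = 153/399880.
Target odds = 0.9/0.1 = 9.
Need 3.6ⁿ ≥ 9 ÷ (153/399880) = 399880/17.
3.6⁷ = 612220032/78125 falls short of 399880/17 but 3.6⁸ ≈28211.1 reaches it, so n = 8.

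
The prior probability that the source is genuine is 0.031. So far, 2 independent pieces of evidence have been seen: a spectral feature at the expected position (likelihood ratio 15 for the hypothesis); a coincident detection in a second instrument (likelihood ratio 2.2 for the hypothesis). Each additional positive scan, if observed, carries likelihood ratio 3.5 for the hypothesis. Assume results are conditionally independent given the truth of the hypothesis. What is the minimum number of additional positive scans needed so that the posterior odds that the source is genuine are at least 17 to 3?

Prior odds = 0.031/0.969 = 31/969.
Combined Bayes factor of the evidence already in hand = 15 × 2.2 = 33.
Odds after that evidence = (31/969) × 33 = 341/323.
Target odds = 17/3.
Need 3.5ⁿ ≥ 17/3 ÷ (341/323) = 5491/1023.
3.5¹ = 3.5 falls short of 5491/1023 but 3.5² = 12.25 reaches it, so n = 2.

2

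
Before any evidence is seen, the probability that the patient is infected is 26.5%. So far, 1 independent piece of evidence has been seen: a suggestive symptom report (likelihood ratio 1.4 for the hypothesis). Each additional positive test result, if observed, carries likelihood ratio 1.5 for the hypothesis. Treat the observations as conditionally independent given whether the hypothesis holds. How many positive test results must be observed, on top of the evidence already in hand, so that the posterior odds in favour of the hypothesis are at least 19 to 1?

9

Prior odds = 0.265/0.735 = 53/147.
Bayes factor of the evidence already in hand = 1.4.
Odds after that evidence = (53/147) × 1.4 = 53/105.
Target odds = 19.
Need 1.5ⁿ ≥ 19 ÷ (53/105) = 1995/53.
1.5⁸ = 25.62890625 falls short of 1995/53 but 1.5⁹ = 19683/512 reaches it, so n = 9.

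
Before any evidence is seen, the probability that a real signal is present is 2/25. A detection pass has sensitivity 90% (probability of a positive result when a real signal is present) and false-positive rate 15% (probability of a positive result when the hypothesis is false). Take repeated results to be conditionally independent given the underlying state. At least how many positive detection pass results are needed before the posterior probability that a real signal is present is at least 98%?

Prior odds: 0.08 ÷ 0.92 = 2/23.
Likelihood ratio of a positive result = 0.9/0.15 = 6.
Target odds: 0.98 ÷ 0.02 = 49.
Need (2/23) × 6ⁿ ≥ 49, i.e. 6ⁿ ≥ 563.5.
6³ = 216 falls short of 563.5 but 6⁴ = 1296 reaches it, so n = 4.

4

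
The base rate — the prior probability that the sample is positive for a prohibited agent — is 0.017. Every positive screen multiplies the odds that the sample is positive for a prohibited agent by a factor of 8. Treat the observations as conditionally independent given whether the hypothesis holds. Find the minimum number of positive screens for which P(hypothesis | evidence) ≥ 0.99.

Prior odds = 0.017/0.983 = 17/983.
Likelihood ratio per positive screen = 8.
Target posterior odds = 0.99/0.01 = 99.
Require 8ⁿ ≥ 99 ÷ (17/983) = 97317/17.
8⁴ = 4096 falls short of 97317/17 but 8⁵ = 32768 reaches it, so n = 5.

5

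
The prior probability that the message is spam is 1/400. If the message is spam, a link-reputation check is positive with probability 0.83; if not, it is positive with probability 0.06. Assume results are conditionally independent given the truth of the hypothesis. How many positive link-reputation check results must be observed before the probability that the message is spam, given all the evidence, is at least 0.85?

3

Prior odds = 0.0025/0.9975 = 1/399.
Likelihood ratio of a positive = 0.83/0.06 = 83/6.
Target odds: 0.85 ÷ 0.15 = 17/3.
Require (83/6)ⁿ ≥ 17/3 ÷ (1/399) = 2261.
(83/6)² = 6889/36 falls short of 2261 but (83/6)³ = 571787/216 reaches it, so n = 3.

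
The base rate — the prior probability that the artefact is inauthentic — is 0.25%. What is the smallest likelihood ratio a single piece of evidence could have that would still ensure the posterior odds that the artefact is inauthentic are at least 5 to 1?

Prior odds = 0.0025/0.9975 = 1/399.
Target odds = 5.
Required Bayes factor = 5 ÷ (1/399) = 1995.

1995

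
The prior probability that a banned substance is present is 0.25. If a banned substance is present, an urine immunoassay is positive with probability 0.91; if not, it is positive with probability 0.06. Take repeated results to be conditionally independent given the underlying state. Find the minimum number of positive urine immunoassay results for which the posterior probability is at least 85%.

2

Prior odds = 0.25/0.75 = 1/3.
Likelihood ratio of a positive = 0.91/0.06 = 91/6.
Target posterior odds = 0.85/0.15 = 17/3.
Require (91/6)ⁿ ≥ 17/3 ÷ (1/3) = 17.
(91/6)¹ = 91/6 falls short of 17 but (91/6)² = 8281/36 reaches it, so n = 2.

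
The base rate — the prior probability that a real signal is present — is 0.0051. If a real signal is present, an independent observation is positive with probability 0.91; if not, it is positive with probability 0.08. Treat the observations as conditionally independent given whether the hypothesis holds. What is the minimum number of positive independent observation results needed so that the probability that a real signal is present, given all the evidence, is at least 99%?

5

Prior odds = 0.0051/0.9949 = 51/9949.
Likelihood ratio of a positive = 0.91/0.08 = 11.375.
Target odds: 0.99 ÷ 0.01 = 99.
Need (51/9949) × 11.375ⁿ ≥ 99, i.e. 11.375ⁿ ≥ 328317/17.
11.375⁴ = 68574961/4096 falls short of 328317/17 but 11.375⁵ ≈190439 reaches it, so n = 5.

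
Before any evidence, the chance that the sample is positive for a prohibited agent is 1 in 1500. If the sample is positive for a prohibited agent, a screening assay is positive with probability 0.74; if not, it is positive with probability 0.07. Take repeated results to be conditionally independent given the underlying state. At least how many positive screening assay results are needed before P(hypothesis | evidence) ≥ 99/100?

6

Prior odds = (1/1500)/(1499/1500) = 1/1499.
Likelihood ratio of a positive = 0.74/0.07 = 74/7.
Target odds: 0.99 ÷ 0.01 = 99.
Need (1/1499) × (74/7)ⁿ ≥ 99, i.e. (74/7)ⁿ ≥ 148401.
(74/7)⁵ ≈132029 falls short of 148401 but (74/7)⁶ ≈1.39573e+06 reaches it, so n = 6.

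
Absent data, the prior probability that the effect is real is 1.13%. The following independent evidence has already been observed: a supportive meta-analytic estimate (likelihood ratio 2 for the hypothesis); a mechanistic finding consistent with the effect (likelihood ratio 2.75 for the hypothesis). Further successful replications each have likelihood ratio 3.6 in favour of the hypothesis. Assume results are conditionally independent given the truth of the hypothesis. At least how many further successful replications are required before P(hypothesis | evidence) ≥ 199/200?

Prior odds = 0.0113/0.9887 = 113/9887.
Combined Bayes factor of the evidence already in hand = 2 × 2.75 = 5.5.
Odds after that evidence = (113/9887) × 5.5 = 1243/19774.
Target odds = 0.995/0.005 = 199.
Need 3.6ⁿ ≥ 199 ÷ (1243/19774) = 3935026/1243.
3.6⁶ = 34012224/15625 falls short of 3935026/1243 but 3.6⁷ = 612220032/78125 reaches it, so n = 7.

7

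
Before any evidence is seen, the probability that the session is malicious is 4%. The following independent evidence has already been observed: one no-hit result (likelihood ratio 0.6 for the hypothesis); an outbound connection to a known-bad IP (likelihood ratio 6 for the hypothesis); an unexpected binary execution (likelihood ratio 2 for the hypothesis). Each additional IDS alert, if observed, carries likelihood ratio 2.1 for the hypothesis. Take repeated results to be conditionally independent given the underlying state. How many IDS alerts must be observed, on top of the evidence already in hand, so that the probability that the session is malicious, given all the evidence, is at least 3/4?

4

Prior odds = 0.04/0.96 = 1/24.
Combined Bayes factor of the evidence already in hand = 0.6 × 6 × 2 = 7.2.
Odds after that evidence = (1/24) × 7.2 = 0.3.
Target odds = 0.75/0.25 = 3.
Need 2.1ⁿ ≥ 3 ÷ 0.3 = 10.
2.1³ = 9.261 falls short of 10 but 2.1⁴ = 19.4481 reaches it, so n = 4.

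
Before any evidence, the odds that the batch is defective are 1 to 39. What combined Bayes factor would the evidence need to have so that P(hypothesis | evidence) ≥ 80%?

Prior odds = 1/39.
Target odds = 0.8/0.2 = 4.
Required Bayes factor = 4 ÷ (1/39) = 156.

156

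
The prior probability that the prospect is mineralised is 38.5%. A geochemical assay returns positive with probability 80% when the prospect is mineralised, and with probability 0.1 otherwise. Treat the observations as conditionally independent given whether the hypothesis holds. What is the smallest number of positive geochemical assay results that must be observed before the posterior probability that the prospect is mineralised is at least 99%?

Prior odds = 0.385/0.615 = 77/123.
Likelihood ratio of a positive result = 0.8/0.1 = 8.
Target odds: 0.99 ÷ 0.01 = 99.
Need (77/123) × 8ⁿ ≥ 99, i.e. 8ⁿ ≥ 1107/7.
8² = 64 falls short of 1107/7 but 8³ = 512 reaches it, so n = 3.

3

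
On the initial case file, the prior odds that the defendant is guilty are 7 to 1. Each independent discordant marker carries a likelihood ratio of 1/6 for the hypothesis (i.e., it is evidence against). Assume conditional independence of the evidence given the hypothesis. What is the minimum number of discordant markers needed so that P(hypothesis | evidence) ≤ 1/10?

Prior odds = 7.
Likelihood ratio per discordant marker = 1/6.
Target odds: 0.1 ÷ 0.9 = 1/9.
Need 7 × (1/6)ⁿ ≤ 1/9, i.e. (1/6)ⁿ ≤ 1/63.
(1/6)² = 1/36 is still above 1/63 but (1/6)³ = 1/216 is at or below it, so n = 3.

3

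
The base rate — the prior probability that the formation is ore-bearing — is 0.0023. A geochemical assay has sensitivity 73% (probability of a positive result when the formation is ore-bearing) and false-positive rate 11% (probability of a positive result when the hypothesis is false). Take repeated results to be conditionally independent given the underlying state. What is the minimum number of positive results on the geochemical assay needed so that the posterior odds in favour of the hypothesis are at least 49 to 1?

Prior odds: 0.0023 ÷ 0.9977 = 23/9977.
Likelihood ratio of a positive result = 0.73/0.11 = 73/11.
Target odds = 49.
Require (73/11)ⁿ ≥ 49 ÷ (23/9977) = 488873/23.
(73/11)⁵ ≈12872.1 falls short of 488873/23 but (73/11)⁶ ≈85424.2 reaches it, so n = 6.

6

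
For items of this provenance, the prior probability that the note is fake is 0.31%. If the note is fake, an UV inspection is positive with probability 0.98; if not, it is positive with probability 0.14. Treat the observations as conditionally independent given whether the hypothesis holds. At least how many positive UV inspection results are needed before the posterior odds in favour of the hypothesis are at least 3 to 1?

Prior odds = 0.0031/0.9969 = 31/9969.
Likelihood ratio of a positive = 0.98/0.14 = 7.
Target odds = 3.
Need (31/9969) × 7ⁿ ≥ 3, i.e. 7ⁿ ≥ 29907/31.
7³ = 343 falls short of 29907/31 but 7⁴ = 2401 reaches it, so n = 4.

4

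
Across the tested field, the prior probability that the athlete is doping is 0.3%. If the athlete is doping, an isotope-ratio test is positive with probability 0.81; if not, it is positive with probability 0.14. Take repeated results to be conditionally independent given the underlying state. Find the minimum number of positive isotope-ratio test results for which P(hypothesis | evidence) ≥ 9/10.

Prior odds = 0.003/0.997 = 3/997.
Likelihood ratio of a positive = 0.81/0.14 = 81/14.
Target posterior odds = 0.9/0.1 = 9.
Require (81/14)ⁿ ≥ 9 ÷ (3/997) = 2991.
(81/14)⁴ = 43046721/38416 falls short of 2991 but (81/14)⁵ ≈6483.13 reaches it, so n = 5.

5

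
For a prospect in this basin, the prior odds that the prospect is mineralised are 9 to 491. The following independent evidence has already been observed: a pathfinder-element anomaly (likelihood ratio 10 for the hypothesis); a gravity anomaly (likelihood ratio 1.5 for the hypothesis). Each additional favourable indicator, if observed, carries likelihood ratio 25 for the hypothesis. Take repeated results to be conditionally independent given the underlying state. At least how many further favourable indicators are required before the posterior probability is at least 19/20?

2

Prior odds = 9/491.
Combined Bayes factor of the evidence already in hand = 10 × 1.5 = 15.
Odds after that evidence = (9/491) × 15 = 135/491.
Target odds = 0.95/0.05 = 19.
Need 25ⁿ ≥ 19 ÷ (135/491) = 9329/135.
25¹ = 25 falls short of 9329/135 but 25² = 625 reaches it, so n = 2.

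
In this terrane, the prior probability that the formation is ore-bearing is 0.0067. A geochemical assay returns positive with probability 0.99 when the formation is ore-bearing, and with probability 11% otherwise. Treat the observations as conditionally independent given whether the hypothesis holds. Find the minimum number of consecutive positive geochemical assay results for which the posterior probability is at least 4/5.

Prior odds = 0.0067/0.9933 = 67/9933.
Likelihood ratio of a positive result = 0.99/0.11 = 9.
Target posterior odds = 0.8/0.2 = 4.
Need (67/9933) × 9ⁿ ≥ 4, i.e. 9ⁿ ≥ 39732/67.
9² = 81 falls short of 39732/67 but 9³ = 729 reaches it, so n = 3.

3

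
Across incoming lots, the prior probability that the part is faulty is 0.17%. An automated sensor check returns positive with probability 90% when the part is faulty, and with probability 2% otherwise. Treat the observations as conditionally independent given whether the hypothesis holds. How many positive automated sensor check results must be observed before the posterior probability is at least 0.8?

3

Prior odds = 0.0017/0.9983 = 17/9983.
Likelihood ratio of a positive result = 0.9/0.02 = 45.
Target posterior odds = 0.8/0.2 = 4.
Require 45ⁿ ≥ 4 ÷ (17/9983) = 39932/17.
45² = 2025 falls short of 39932/17 but 45³ = 91125 reaches it, so n = 3.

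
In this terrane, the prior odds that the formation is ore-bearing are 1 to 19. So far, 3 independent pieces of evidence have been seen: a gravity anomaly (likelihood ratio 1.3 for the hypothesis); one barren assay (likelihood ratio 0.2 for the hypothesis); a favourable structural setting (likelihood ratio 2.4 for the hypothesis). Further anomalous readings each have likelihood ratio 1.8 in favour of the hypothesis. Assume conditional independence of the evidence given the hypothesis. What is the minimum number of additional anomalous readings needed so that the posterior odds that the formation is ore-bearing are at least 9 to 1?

10

Prior odds = 1/19.
Combined Bayes factor of the evidence already in hand = 1.3 × 0.2 × 2.4 = 0.624.
Odds after that evidence = (1/19) × 0.624 = 78/2375.
Target odds = 9.
Need 1.8ⁿ ≥ 9 ÷ (78/2375) = 7125/26.
1.8⁹ = 387420489/1953125 falls short of 7125/26 but 1.8¹⁰ ≈357.047 reaches it, so n = 10.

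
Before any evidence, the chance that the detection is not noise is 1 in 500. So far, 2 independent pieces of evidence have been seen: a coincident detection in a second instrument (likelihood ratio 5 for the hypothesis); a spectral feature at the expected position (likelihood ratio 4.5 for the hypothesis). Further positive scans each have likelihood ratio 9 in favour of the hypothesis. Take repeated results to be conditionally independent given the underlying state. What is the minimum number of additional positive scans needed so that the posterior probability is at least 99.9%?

Prior odds = 0.002/0.998 = 1/499.
Combined Bayes factor of the evidence already in hand = 5 × 4.5 = 22.5.
Odds after that evidence = (1/499) × 22.5 = 45/998.
Target odds = 0.999/0.001 = 999.
Need 9ⁿ ≥ 999 ÷ (45/998) = 22155.6.
9⁴ = 6561 falls short of 22155.6 but 9⁵ = 59049 reaches it, so n = 5.

5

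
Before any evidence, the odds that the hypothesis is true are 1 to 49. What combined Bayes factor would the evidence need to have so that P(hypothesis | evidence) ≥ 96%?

1176

Prior odds = 1/49.
Target odds = 0.96/0.04 = 24.
Required Bayes factor = 24 ÷ (1/49) = 1176.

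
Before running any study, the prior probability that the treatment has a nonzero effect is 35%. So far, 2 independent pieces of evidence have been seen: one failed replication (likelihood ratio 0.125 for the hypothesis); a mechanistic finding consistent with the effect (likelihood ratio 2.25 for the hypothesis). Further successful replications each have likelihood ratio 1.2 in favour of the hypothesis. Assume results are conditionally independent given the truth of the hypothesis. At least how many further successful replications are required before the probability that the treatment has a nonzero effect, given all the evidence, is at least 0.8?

18

Prior odds = 0.35/0.65 = 7/13.
Combined Bayes factor of the evidence already in hand = 0.125 × 2.25 = 0.28125.
Odds after that evidence = (7/13) × 0.28125 = 63/416.
Target odds = 0.8/0.2 = 4.
Need 1.2ⁿ ≥ 4 ÷ (63/416) = 1664/63.
1.2¹⁷ ≈22.1861 falls short of 1664/63 but 1.2¹⁸ ≈26.6233 reaches it, so n = 18.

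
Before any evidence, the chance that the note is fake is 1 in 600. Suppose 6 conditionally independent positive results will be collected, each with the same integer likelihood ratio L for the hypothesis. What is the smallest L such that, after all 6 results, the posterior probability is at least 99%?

7

Prior odds = (1/600)/(599/600) = 1/599.
Target odds = 0.99/0.01 = 99.
Need L⁶ ≥ 99 ÷ (1/599) = 59301.
6⁶ = 46656 < 59301 ≤ 117649 = 7⁶, so L = 7.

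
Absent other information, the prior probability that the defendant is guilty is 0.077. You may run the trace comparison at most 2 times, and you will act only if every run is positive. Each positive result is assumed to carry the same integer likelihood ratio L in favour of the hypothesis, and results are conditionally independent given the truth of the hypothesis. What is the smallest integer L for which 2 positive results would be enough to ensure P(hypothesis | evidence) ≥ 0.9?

11

Prior odds = 0.077/0.923 = 77/923.
Target odds = 0.9/0.1 = 9.
Need L² ≥ 9 ÷ (77/923) = 8307/77.
10² = 100 < 8307/77 ≤ 121 = 11², so L = 11.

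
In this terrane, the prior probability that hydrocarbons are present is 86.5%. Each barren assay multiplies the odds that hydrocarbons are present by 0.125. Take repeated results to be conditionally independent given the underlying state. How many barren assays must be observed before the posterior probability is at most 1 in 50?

Prior odds = 0.865/0.135 = 173/27.
Likelihood ratio per barren assay = 0.125.
Target odds: 0.02 ÷ 0.98 = 1/49.
Require 0.125ⁿ ≤ 1/49 ÷ (173/27) = 27/8477.
0.125² = 0.015625 is still above 27/8477 but 0.125³ = 0.001953125 is at or below it, so n = 3.

3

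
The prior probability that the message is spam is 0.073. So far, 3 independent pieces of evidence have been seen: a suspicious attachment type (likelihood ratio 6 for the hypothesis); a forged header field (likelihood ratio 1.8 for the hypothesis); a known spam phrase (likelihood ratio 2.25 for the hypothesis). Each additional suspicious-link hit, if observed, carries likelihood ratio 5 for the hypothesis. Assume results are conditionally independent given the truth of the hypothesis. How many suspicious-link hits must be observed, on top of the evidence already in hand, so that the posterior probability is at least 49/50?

3

Prior odds = 0.073/0.927 = 73/927.
Combined Bayes factor of the evidence already in hand = 6 × 1.8 × 2.25 = 24.3.
Odds after that evidence = (73/927) × 24.3 = 1971/1030.
Target odds = 0.98/0.02 = 49.
Need 5ⁿ ≥ 49 ÷ (1971/1030) = 50470/1971.
5² = 25 falls short of 50470/1971 but 5³ = 125 reaches it, so n = 3.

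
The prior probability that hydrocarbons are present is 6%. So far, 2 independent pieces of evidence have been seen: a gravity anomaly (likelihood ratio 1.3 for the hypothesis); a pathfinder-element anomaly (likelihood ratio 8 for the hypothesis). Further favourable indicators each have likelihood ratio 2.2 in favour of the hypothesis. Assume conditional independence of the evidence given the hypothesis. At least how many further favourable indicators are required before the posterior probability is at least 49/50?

6

Prior odds = 0.06/0.94 = 3/47.
Combined Bayes factor of the evidence already in hand = 1.3 × 8 = 10.4.
Odds after that evidence = (3/47) × 10.4 = 156/235.
Target odds = 0.98/0.02 = 49.
Need 2.2ⁿ ≥ 49 ÷ (156/235) = 11515/156.
2.2⁵ = 51.53632 falls short of 11515/156 but 2.2⁶ = 1771561/15625 reaches it, so n = 6.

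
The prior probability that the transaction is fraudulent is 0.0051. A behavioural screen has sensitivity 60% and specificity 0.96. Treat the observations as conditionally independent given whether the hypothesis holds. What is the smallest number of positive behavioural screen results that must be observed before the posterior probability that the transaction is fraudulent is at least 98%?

4

Prior odds: 0.0051 ÷ 0.9949 = 51/9949.
False-positive rate = 1 − 0.96 = 0.04; likelihood ratio of a positive = 0.6/0.04 = 15.
Target posterior odds = 0.98/0.02 = 49.
Need (51/9949) × 15ⁿ ≥ 49, i.e. 15ⁿ ≥ 487501/51.
15³ = 3375 falls short of 487501/51 but 15⁴ = 50625 reaches it, so n = 4.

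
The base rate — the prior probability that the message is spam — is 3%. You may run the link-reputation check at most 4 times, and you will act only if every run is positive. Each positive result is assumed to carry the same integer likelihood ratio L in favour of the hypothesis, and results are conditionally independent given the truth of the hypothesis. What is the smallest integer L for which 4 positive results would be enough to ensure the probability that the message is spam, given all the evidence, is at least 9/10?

Prior odds = 0.03/0.97 = 3/97.
Target odds = 0.9/0.1 = 9.
Need L⁴ ≥ 9 ÷ (3/97) = 291.
4⁴ = 256 < 291 ≤ 625 = 5⁴, so L = 5.

5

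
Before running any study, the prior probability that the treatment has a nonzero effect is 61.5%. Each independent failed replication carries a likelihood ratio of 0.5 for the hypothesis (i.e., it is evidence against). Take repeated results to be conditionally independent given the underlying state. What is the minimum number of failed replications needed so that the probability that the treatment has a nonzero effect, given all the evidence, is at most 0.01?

8

Prior odds: 0.615 ÷ 0.385 = 123/77.
Likelihood ratio per failed replication = 0.5.
Target posterior odds = 0.01/0.99 = 1/99.
Need (123/77) × 0.5ⁿ ≤ 1/99, i.e. 0.5ⁿ ≤ 7/1107.
0.5⁷ = 0.0078125 is still above 7/1107 but 0.5⁸ = 0.00390625 is at or below it, so n = 8.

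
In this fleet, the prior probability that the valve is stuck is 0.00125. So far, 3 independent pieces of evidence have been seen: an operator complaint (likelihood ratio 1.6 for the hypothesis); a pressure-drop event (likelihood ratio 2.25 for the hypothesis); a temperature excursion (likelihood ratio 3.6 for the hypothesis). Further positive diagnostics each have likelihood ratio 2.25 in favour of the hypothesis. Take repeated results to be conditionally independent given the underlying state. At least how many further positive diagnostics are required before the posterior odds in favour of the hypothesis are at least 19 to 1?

Prior odds = 0.00125/0.99875 = 1/799.
Combined Bayes factor of the evidence already in hand = 1.6 × 2.25 × 3.6 = 12.96.
Odds after that evidence = (1/799) × 12.96 = 324/19975.
Target odds = 19.
Need 2.25ⁿ ≥ 19 ÷ (324/19975) = 379525/324.
2.25⁸ = 43046721/65536 falls short of 379525/324 but 2.25⁹ = 387420489/262144 reaches it, so n = 9.

9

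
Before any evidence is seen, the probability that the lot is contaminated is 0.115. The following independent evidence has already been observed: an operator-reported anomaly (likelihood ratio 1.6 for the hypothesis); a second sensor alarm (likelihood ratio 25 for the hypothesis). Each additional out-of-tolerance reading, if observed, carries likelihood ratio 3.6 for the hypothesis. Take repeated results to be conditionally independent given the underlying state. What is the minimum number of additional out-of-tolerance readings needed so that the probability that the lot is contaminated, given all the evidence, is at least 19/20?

Prior odds = 0.115/0.885 = 23/177.
Combined Bayes factor of the evidence already in hand = 1.6 × 25 = 40.
Odds after that evidence = (23/177) × 40 = 920/177.
Target odds = 0.95/0.05 = 19.
Need 3.6ⁿ ≥ 19 ÷ (920/177) = 3363/920.
3.6¹ = 3.6 falls short of 3363/920 but 3.6² = 12.96 reaches it, so n = 2.

2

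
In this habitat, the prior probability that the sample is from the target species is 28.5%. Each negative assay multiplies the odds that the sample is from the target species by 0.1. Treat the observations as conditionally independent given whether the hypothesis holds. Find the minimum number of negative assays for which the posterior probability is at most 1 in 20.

Prior odds: 0.285 ÷ 0.715 = 57/143.
Likelihood ratio per negative assay = 0.1.
Target posterior odds = 0.05/0.95 = 1/19.
Require 0.1ⁿ ≤ 1/19 ÷ (57/143) = 143/1083.
0.1¹ = 0.1, which is already at or below the required 143/1083; so n = 1.

1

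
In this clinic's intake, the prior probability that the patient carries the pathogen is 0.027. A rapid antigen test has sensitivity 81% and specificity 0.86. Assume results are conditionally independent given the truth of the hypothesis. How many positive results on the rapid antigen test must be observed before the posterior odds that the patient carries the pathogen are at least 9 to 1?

4

Prior odds: 0.027 ÷ 0.973 = 27/973.
False-positive rate = 1 − 0.86 = 0.14; likelihood ratio of a positive = 0.81/0.14 = 81/14.
Target odds = 9.
Need (27/973) × (81/14)ⁿ ≥ 9, i.e. (81/14)ⁿ ≥ 973/3.
(81/14)³ = 531441/2744 falls short of 973/3 but (81/14)⁴ = 43046721/38416 reaches it, so n = 4.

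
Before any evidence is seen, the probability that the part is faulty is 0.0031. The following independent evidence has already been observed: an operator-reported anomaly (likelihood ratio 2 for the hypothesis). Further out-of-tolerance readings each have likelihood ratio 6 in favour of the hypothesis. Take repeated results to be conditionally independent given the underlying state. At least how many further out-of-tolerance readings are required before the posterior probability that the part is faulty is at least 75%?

Prior odds = 0.0031/0.9969 = 31/9969.
Bayes factor of the evidence already in hand = 2.
Odds after that evidence = (31/9969) × 2 = 62/9969.
Target odds = 0.75/0.25 = 3.
Need 6ⁿ ≥ 3 ÷ (62/9969) = 29907/62.
6³ = 216 falls short of 29907/62 but 6⁴ = 1296 reaches it, so n = 4.

4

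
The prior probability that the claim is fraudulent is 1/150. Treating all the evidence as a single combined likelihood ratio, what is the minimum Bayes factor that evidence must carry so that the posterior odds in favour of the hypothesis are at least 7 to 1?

1043

Prior odds = (1/150)/(149/150) = 1/149.
Target odds = 7.
Required Bayes factor = 7 ÷ (1/149) = 1043.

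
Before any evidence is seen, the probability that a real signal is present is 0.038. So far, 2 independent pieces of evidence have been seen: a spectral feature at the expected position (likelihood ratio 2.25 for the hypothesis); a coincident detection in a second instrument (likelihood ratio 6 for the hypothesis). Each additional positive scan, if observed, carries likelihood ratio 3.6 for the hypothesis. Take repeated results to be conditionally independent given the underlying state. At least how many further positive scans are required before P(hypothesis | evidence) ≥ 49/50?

4

Prior odds = 0.038/0.962 = 19/481.
Combined Bayes factor of the evidence already in hand = 2.25 × 6 = 13.5.
Odds after that evidence = (19/481) × 13.5 = 513/962.
Target odds = 0.98/0.02 = 49.
Need 3.6ⁿ ≥ 49 ÷ (513/962) = 47138/513.
3.6³ = 46.656 falls short of 47138/513 but 3.6⁴ = 167.9616 reaches it, so n = 4.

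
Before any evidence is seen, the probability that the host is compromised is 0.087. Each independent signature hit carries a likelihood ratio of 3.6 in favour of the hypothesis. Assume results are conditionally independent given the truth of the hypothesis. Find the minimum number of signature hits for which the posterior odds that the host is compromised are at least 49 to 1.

Prior odds: 0.087 ÷ 0.913 = 87/913.
Likelihood ratio per signature hit = 3.6.
Target odds = 49.
Require 3.6ⁿ ≥ 49 ÷ (87/913) = 44737/87.
3.6⁴ = 167.9616 falls short of 44737/87 but 3.6⁵ = 604.66176 reaches it, so n = 5.

5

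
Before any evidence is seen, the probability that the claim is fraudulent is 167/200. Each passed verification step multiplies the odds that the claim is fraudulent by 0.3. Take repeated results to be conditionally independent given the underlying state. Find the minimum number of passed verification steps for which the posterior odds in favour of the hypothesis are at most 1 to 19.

Prior odds = 0.835/0.165 = 167/33.
Likelihood ratio per passed verification step = 0.3.
Target odds = 1/19.
Require 0.3ⁿ ≤ 1/19 ÷ (167/33) = 33/3173.
0.3³ = 0.027 is still above 33/3173 but 0.3⁴ = 0.0081 is at or below it, so n = 4.

4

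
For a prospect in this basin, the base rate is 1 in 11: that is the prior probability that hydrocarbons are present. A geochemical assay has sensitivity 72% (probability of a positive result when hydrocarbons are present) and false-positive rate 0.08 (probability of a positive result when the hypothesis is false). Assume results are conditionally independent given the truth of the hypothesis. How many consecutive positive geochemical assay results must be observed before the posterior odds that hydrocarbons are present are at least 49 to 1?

Prior odds = (1/11)/(10/11) = 0.1.
Likelihood ratio of a positive result = 0.72/0.08 = 9.
Target odds = 49.
Require 9ⁿ ≥ 49 ÷ 0.1 = 490.
9² = 81 falls short of 490 but 9³ = 729 reaches it, so n = 3.

3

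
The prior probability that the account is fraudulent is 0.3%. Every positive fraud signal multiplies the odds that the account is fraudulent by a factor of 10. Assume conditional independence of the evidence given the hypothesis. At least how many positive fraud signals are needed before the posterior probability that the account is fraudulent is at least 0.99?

5

Prior odds = 0.003/0.997 = 3/997.
Likelihood ratio per positive fraud signal = 10.
Target odds: 0.99 ÷ 0.01 = 99.
Require 10ⁿ ≥ 99 ÷ (3/997) = 32901.
10⁴ = 10000 falls short of 32901 but 10⁵ = 100000 reaches it, so n = 5.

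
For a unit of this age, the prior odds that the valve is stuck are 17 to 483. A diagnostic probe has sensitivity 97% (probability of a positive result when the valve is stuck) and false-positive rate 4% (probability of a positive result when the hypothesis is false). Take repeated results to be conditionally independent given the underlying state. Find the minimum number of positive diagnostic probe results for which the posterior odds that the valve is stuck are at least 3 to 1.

2

Prior odds = 17/483.
Likelihood ratio of a positive result = 0.97/0.04 = 24.25.
Target odds = 3.
Need (17/483) × 24.25ⁿ ≥ 3, i.e. 24.25ⁿ ≥ 1449/17.
24.25¹ = 24.25 falls short of 1449/17 but 24.25² = 588.0625 reaches it, so n = 2.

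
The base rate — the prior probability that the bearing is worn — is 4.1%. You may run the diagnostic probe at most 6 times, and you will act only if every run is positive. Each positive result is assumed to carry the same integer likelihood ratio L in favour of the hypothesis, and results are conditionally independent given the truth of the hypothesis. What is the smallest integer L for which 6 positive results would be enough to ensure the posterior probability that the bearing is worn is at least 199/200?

Prior odds = 0.041/0.959 = 41/959.
Target odds = 0.995/0.005 = 199.
Need L⁶ ≥ 199 ÷ (41/959) = 190841/41.
4⁶ = 4096 < 190841/41 ≤ 15625 = 5⁶, so L = 5.

5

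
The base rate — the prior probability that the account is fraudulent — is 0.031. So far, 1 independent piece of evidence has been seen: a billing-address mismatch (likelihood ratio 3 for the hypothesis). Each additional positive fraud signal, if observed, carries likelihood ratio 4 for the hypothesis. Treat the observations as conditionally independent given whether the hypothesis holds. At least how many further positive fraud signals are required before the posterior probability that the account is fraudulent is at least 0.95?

Prior odds = 0.031/0.969 = 31/969.
Bayes factor of the evidence already in hand = 3.
Odds after that evidence = (31/969) × 3 = 31/323.
Target odds = 0.95/0.05 = 19.
Need 4ⁿ ≥ 19 ÷ (31/323) = 6137/31.
4³ = 64 falls short of 6137/31 but 4⁴ = 256 reaches it, so n = 4.

4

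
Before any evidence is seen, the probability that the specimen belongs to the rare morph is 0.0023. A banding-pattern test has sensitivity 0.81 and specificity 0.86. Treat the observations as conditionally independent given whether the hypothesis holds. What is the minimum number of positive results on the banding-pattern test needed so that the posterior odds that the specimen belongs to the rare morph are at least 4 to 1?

Prior odds: 0.0023 ÷ 0.9977 = 23/9977.
False-positive rate = 1 − 0.86 = 0.14; likelihood ratio of a positive = 0.81/0.14 = 81/14.
Target odds = 4.
Need (23/9977) × (81/14)ⁿ ≥ 4, i.e. (81/14)ⁿ ≥ 39908/23.
(81/14)⁴ = 43046721/38416 falls short of 39908/23 but (81/14)⁵ ≈6483.13 reaches it, so n = 5.

5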